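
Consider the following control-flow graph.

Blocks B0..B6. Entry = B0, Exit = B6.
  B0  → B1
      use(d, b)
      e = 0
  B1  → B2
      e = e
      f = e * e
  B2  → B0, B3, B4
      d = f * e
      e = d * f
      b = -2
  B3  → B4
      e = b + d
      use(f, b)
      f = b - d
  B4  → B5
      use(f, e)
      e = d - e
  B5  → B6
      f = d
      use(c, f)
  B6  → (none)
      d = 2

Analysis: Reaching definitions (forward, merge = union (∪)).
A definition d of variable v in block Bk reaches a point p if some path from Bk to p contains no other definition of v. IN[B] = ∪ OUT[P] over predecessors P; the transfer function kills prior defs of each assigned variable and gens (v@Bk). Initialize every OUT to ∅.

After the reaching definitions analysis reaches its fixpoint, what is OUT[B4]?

Answer: {b@B2, d@B2, e@B4, f@B1, f@B3}

Derivation:
Per-block solution:
  B0:  IN={b@B2, d@B2, e@B2, f@B1}  OUT={b@B2, d@B2, e@B0, f@B1}
  B1:  IN={b@B2, d@B2, e@B0, f@B1}  OUT={b@B2, d@B2, e@B1, f@B1}
  B2:  IN={b@B2, d@B2, e@B1, f@B1}  OUT={b@B2, d@B2, e@B2, f@B1}
  B3:  IN={b@B2, d@B2, e@B2, f@B1}  OUT={b@B2, d@B2, e@B3, f@B3}
  B4:  IN={b@B2, d@B2, e@B2, e@B3, f@B1, f@B3}  OUT={b@B2, d@B2, e@B4, f@B1, f@B3}
  B5:  IN={b@B2, d@B2, e@B4, f@B1, f@B3}  OUT={b@B2, d@B2, e@B4, f@B5}
  B6:  IN={b@B2, d@B2, e@B4, f@B5}  OUT={b@B2, d@B6, e@B4, f@B5}

Merge at B4: IN[B4] = OUT[B2] ⊔ OUT[B3] = {b@B2, d@B2, e@B2, e@B3, f@B1, f@B3}
Applying B4's transfer function to that IN value gives OUT[B4] (row B4 above).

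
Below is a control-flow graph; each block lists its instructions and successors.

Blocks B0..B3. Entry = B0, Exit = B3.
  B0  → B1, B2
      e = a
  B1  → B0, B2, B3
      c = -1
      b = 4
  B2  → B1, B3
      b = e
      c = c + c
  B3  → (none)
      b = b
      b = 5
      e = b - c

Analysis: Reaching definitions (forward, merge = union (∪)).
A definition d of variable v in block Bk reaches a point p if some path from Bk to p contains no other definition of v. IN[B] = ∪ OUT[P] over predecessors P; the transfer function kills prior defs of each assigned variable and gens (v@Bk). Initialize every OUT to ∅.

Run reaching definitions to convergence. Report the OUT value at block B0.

Converged values:
  B0:   IN={b@B1, c@B1, e@B0}   OUT={b@B1, c@B1, e@B0}
  B1:   IN={b@B1, b@B2, c@B1, c@B2, e@B0}   OUT={b@B1, c@B1, e@B0}
  B2:   IN={b@B1, c@B1, e@B0}   OUT={b@B2, c@B2, e@B0}
  B3:   IN={b@B1, b@B2, c@B1, c@B2, e@B0}   OUT={b@B3, c@B1, c@B2, e@B3}

Merge at B0 (entry node, so the boundary value {} is joined with the incoming edge(s)): IN[B0] = {} ⊔ OUT[B1] = {b@B1, c@B1, e@B0}
Applying B0's transfer function to that IN value gives OUT[B0] (row B0 above).

Answer: {b@B1, c@B1, e@B0}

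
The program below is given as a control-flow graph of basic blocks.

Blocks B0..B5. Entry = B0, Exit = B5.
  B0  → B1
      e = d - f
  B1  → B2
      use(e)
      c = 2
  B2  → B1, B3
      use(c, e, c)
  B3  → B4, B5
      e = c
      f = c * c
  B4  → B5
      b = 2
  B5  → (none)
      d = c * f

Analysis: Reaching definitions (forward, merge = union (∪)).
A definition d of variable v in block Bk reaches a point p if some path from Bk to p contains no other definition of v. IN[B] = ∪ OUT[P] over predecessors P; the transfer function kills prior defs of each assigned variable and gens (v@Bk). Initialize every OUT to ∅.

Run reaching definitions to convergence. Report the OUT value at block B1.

Per-block solution:
  B0:  IN={}  OUT={e@B0}
  B1:  IN={c@B1, e@B0}  OUT={c@B1, e@B0}
  B2:  IN={c@B1, e@B0}  OUT={c@B1, e@B0}
  B3:  IN={c@B1, e@B0}  OUT={c@B1, e@B3, f@B3}
  B4:  IN={c@B1, e@B3, f@B3}  OUT={b@B4, c@B1, e@B3, f@B3}
  B5:  IN={b@B4, c@B1, e@B3, f@B3}  OUT={b@B4, c@B1, d@B5, e@B3, f@B3}

Merge at B1: IN[B1] = OUT[B0] ⊔ OUT[B2] = {c@B1, e@B0}
Applying B1's transfer function to that IN value gives OUT[B1] (row B1 above).

Answer: {c@B1, e@B0}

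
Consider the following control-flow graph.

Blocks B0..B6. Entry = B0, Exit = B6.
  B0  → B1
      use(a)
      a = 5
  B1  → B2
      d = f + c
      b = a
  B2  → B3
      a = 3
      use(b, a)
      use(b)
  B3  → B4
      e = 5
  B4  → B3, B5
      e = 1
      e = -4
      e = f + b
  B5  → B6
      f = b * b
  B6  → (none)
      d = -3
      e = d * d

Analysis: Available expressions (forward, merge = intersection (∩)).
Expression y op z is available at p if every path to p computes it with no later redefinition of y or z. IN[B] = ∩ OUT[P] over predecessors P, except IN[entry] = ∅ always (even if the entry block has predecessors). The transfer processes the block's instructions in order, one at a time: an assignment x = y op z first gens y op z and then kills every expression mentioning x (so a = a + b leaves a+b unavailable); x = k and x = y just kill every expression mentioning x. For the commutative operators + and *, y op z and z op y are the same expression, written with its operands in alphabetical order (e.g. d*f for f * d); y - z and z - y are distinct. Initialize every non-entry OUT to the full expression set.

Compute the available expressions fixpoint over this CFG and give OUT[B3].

Answer: {c+f}

Trace:
Converged values:
  B0: | IN={} | OUT={}
  B1: | IN={} | OUT={c+f}
  B2: | IN={c+f} | OUT={c+f}
  B3: | IN={c+f} | OUT={c+f}
  B4: | IN={c+f} | OUT={b+f, c+f}
  B5: | IN={b+f, c+f} | OUT={b*b}
  B6: | IN={b*b} | OUT={b*b, d*d}

Merge at B3: IN[B3] = OUT[B2] ∩ OUT[B4] = {c+f}
Applying B3's transfer function to that IN value gives OUT[B3] (row B3 above).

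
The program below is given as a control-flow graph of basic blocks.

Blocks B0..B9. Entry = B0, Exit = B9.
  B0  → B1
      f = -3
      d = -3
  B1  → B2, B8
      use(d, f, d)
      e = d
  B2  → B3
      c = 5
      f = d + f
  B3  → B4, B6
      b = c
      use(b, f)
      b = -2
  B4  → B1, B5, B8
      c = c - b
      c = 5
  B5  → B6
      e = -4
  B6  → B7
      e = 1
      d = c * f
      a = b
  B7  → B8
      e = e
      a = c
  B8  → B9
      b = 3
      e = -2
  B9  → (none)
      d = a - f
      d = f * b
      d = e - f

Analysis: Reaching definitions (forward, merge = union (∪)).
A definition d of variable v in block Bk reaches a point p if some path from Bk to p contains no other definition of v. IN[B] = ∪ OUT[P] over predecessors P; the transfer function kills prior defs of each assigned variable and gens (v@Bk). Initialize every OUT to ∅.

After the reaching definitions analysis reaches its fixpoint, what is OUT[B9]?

Fixpoint table:
  B0:   IN={}   OUT={d@B0, f@B0}
  B1:   IN={b@B3, c@B4, d@B0, e@B1, f@B0, f@B2}   OUT={b@B3, c@B4, d@B0, e@B1, f@B0, f@B2}
  B2:   IN={b@B3, c@B4, d@B0, e@B1, f@B0, f@B2}   OUT={b@B3, c@B2, d@B0, e@B1, f@B2}
  B3:   IN={b@B3, c@B2, d@B0, e@B1, f@B2}   OUT={b@B3, c@B2, d@B0, e@B1, f@B2}
  B4:   IN={b@B3, c@B2, d@B0, e@B1, f@B2}   OUT={b@B3, c@B4, d@B0, e@B1, f@B2}
  B5:   IN={b@B3, c@B4, d@B0, e@B1, f@B2}   OUT={b@B3, c@B4, d@B0, e@B5, f@B2}
  B6:   IN={b@B3, c@B2, c@B4, d@B0, e@B1, e@B5, f@B2}   OUT={a@B6, b@B3, c@B2, c@B4, d@B6, e@B6, f@B2}
  B7:   IN={a@B6, b@B3, c@B2, c@B4, d@B6, e@B6, f@B2}   OUT={a@B7, b@B3, c@B2, c@B4, d@B6, e@B7, f@B2}
  B8:   IN={a@B7, b@B3, c@B2, c@B4, d@B0, d@B6, e@B1, e@B7, f@B0, f@B2}   OUT={a@B7, b@B8, c@B2, c@B4, d@B0, d@B6, e@B8, f@B0, f@B2}
  B9:   IN={a@B7, b@B8, c@B2, c@B4, d@B0, d@B6, e@B8, f@B0, f@B2}   OUT={a@B7, b@B8, c@B2, c@B4, d@B9, e@B8, f@B0, f@B2}

Merge at B9: IN[B9] = OUT[B8] = {a@B7, b@B8, c@B2, c@B4, d@B0, d@B6, e@B8, f@B0, f@B2}
Applying B9's transfer function to that IN value gives OUT[B9] (row B9 above).

Answer: {a@B7, b@B8, c@B2, c@B4, d@B9, e@B8, f@B0, f@B2}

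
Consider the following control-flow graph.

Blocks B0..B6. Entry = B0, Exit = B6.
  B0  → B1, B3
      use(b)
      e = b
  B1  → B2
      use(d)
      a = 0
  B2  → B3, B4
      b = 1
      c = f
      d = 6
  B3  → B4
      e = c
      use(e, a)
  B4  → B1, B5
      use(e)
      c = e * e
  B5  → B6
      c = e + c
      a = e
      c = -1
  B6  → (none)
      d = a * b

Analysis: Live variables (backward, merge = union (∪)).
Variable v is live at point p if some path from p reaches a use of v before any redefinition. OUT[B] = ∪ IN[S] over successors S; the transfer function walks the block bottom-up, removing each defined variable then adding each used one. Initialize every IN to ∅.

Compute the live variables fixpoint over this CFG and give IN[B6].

Answer: {a, b}

Trace:
Per-block solution:
  B0: | IN={a, b, c, d, f} | OUT={a, b, c, d, e, f}
  B1: | IN={d, e, f} | OUT={a, e, f}
  B2: | IN={a, e, f} | OUT={a, b, c, d, e, f}
  B3: | IN={a, b, c, d, f} | OUT={b, d, e, f}
  B4: | IN={b, d, e, f} | OUT={b, c, d, e, f}
  B5: | IN={b, c, e} | OUT={a, b}
  B6: | IN={a, b} | OUT={}

B6 is the boundary node: OUT[B6] = {}
Applying B6's transfer function to that OUT value gives IN[B6] (row B6 above).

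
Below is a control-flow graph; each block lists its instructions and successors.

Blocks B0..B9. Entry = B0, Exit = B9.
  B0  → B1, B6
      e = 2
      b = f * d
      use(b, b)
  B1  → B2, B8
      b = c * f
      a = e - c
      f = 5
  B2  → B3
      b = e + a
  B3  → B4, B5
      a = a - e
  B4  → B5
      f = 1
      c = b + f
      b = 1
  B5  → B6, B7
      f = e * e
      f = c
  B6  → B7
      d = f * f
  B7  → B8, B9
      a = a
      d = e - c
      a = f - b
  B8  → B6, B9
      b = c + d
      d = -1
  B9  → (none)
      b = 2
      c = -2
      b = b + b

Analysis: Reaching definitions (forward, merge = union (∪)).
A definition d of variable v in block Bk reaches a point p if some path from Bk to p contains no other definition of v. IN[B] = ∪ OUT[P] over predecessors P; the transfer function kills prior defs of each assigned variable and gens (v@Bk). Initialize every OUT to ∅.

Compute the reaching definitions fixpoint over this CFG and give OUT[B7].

Fixpoint table:
  B0: | IN={} | OUT={b@B0, e@B0}
  B1: | IN={b@B0, e@B0} | OUT={a@B1, b@B1, e@B0, f@B1}
  B2: | IN={a@B1, b@B1, e@B0, f@B1} | OUT={a@B1, b@B2, e@B0, f@B1}
  B3: | IN={a@B1, b@B2, e@B0, f@B1} | OUT={a@B3, b@B2, e@B0, f@B1}
  B4: | IN={a@B3, b@B2, e@B0, f@B1} | OUT={a@B3, b@B4, c@B4, e@B0, f@B4}
  B5: | IN={a@B3, b@B2, b@B4, c@B4, e@B0, f@B1, f@B4} | OUT={a@B3, b@B2, b@B4, c@B4, e@B0, f@B5}
  B6: | IN={a@B1, a@B3, a@B7, b@B0, b@B2, b@B4, b@B8, c@B4, d@B8, e@B0, f@B1, f@B5} | OUT={a@B1, a@B3, a@B7, b@B0, b@B2, b@B4, b@B8, c@B4, d@B6, e@B0, f@B1, f@B5}
  B7: | IN={a@B1, a@B3, a@B7, b@B0, b@B2, b@B4, b@B8, c@B4, d@B6, e@B0, f@B1, f@B5} | OUT={a@B7, b@B0, b@B2, b@B4, b@B8, c@B4, d@B7, e@B0, f@B1, f@B5}
  B8: | IN={a@B1, a@B7, b@B0, b@B1, b@B2, b@B4, b@B8, c@B4, d@B7, e@B0, f@B1, f@B5} | OUT={a@B1, a@B7, b@B8, c@B4, d@B8, e@B0, f@B1, f@B5}
  B9: | IN={a@B1, a@B7, b@B0, b@B2, b@B4, b@B8, c@B4, d@B7, d@B8, e@B0, f@B1, f@B5} | OUT={a@B1, a@B7, b@B9, c@B9, d@B7, d@B8, e@B0, f@B1, f@B5}

Merge at B7: IN[B7] = OUT[B5] ⊔ OUT[B6] = {a@B1, a@B3, a@B7, b@B0, b@B2, b@B4, b@B8, c@B4, d@B6, e@B0, f@B1, f@B5}
Applying B7's transfer function to that IN value gives OUT[B7] (row B7 above).

Answer: {a@B7, b@B0, b@B2, b@B4, b@B8, c@B4, d@B7, e@B0, f@B1, f@B5}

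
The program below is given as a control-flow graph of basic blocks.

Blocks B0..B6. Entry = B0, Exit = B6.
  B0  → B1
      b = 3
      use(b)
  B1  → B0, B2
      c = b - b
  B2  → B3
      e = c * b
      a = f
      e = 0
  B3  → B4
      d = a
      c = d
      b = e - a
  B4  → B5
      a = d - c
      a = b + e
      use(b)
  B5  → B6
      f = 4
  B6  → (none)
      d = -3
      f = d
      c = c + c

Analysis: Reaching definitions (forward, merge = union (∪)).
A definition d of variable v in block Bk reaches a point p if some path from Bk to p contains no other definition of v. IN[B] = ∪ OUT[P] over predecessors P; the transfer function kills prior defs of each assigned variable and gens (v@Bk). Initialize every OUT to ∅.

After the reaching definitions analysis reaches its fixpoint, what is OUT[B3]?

Answer: {a@B2, b@B3, c@B3, d@B3, e@B2}

Derivation:
Converged values:
  B0:   IN={b@B0, c@B1}   OUT={b@B0, c@B1}
  B1:   IN={b@B0, c@B1}   OUT={b@B0, c@B1}
  B2:   IN={b@B0, c@B1}   OUT={a@B2, b@B0, c@B1, e@B2}
  B3:   IN={a@B2, b@B0, c@B1, e@B2}   OUT={a@B2, b@B3, c@B3, d@B3, e@B2}
  B4:   IN={a@B2, b@B3, c@B3, d@B3, e@B2}   OUT={a@B4, b@B3, c@B3, d@B3, e@B2}
  B5:   IN={a@B4, b@B3, c@B3, d@B3, e@B2}   OUT={a@B4, b@B3, c@B3, d@B3, e@B2, f@B5}
  B6:   IN={a@B4, b@B3, c@B3, d@B3, e@B2, f@B5}   OUT={a@B4, b@B3, c@B6, d@B6, e@B2, f@B6}

Merge at B3: IN[B3] = OUT[B2] = {a@B2, b@B0, c@B1, e@B2}
Applying B3's transfer function to that IN value gives OUT[B3] (row B3 above).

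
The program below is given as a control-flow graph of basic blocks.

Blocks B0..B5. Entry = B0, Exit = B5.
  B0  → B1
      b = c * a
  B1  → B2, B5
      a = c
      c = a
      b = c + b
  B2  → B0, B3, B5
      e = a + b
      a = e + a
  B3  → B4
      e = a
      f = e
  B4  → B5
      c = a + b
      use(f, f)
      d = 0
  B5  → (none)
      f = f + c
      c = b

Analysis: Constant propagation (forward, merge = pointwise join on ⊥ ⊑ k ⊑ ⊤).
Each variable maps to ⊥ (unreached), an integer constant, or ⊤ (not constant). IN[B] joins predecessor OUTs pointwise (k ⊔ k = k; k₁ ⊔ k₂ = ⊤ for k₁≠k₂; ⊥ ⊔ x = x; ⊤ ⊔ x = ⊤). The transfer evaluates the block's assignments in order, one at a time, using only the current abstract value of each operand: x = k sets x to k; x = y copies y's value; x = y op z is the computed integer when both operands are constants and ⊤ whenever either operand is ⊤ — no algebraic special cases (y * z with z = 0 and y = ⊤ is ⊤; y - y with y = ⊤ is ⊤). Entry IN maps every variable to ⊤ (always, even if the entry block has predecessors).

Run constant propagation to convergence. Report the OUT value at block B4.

Per-block solution:
  B0:  IN=(all ⊤)  OUT=(all ⊤)
  B1:  IN=(all ⊤)  OUT=(all ⊤)
  B2:  IN=(all ⊤)  OUT=(all ⊤)
  B3:  IN=(all ⊤)  OUT=(all ⊤)
  B4:  IN=(all ⊤)  OUT={d:0; rest ⊤}
  B5:  IN=(all ⊤)  OUT=(all ⊤)

Merge at B4: IN[B4] = OUT[B3] = {a: ⊤, b: ⊤, c: ⊤, d: ⊤, e: ⊤, f: ⊤}
Applying B4's transfer function to that IN value gives OUT[B4] (row B4 above).

Answer: {a: ⊤, b: ⊤, c: ⊤, d: 0, e: ⊤, f: ⊤}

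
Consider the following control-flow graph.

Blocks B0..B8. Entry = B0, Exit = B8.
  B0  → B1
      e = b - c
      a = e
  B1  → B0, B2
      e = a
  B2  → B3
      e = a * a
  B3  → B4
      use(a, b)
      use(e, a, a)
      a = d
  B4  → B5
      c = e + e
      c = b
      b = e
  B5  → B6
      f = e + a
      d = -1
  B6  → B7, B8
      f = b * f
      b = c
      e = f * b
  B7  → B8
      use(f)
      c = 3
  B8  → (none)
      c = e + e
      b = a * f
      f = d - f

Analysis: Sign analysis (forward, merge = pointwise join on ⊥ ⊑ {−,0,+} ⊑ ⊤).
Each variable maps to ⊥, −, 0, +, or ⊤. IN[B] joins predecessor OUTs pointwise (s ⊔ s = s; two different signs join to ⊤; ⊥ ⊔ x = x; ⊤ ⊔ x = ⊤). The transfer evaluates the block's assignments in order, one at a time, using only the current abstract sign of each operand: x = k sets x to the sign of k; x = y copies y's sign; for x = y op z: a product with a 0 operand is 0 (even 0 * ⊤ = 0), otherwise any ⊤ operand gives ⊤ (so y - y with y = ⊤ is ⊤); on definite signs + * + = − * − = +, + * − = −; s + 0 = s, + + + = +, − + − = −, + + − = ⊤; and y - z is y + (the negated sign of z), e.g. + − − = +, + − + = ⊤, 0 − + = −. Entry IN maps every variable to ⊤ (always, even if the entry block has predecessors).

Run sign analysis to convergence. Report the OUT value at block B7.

Answer: {a: ⊤, b: ⊤, c: +, d: -, e: ⊤, f: ⊤}

Derivation:
Per-block solution:
  B0:   IN=(all ⊤)   OUT=(all ⊤)
  B1:   IN=(all ⊤)   OUT=(all ⊤)
  B2:   IN=(all ⊤)   OUT=(all ⊤)
  B3:   IN=(all ⊤)   OUT=(all ⊤)
  B4:   IN=(all ⊤)   OUT=(all ⊤)
  B5:   IN=(all ⊤)   OUT={d:-; rest ⊤}
  B6:   IN={d:-; rest ⊤}   OUT={d:-; rest ⊤}
  B7:   IN={d:-; rest ⊤}   OUT={c:+, d:-; rest ⊤}
  B8:   IN={d:-; rest ⊤}   OUT={d:-; rest ⊤}

Merge at B7: IN[B7] = OUT[B6] = {a: ⊤, b: ⊤, c: ⊤, d: -, e: ⊤, f: ⊤}
Applying B7's transfer function to that IN value gives OUT[B7] (row B7 above).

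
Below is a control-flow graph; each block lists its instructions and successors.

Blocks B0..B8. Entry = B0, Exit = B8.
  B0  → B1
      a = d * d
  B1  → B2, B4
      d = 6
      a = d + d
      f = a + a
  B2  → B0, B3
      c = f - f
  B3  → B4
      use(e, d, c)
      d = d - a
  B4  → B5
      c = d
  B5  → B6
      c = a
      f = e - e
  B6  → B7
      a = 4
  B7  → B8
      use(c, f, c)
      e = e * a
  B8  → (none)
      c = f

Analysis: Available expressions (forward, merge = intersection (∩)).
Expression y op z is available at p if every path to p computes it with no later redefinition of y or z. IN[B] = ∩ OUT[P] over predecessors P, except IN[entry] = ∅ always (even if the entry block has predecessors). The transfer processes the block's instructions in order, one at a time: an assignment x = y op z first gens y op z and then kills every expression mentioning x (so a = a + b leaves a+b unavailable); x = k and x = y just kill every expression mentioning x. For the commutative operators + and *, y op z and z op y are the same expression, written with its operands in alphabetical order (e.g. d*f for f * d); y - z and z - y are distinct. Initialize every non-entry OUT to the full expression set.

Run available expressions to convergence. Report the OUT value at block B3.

Per-block solution:
  B0: | IN={} | OUT={d*d}
  B1: | IN={d*d} | OUT={a+a, d+d}
  B2: | IN={a+a, d+d} | OUT={a+a, d+d, f-f}
  B3: | IN={a+a, d+d, f-f} | OUT={a+a, f-f}
  B4: | IN={a+a} | OUT={a+a}
  B5: | IN={a+a} | OUT={a+a, e-e}
  B6: | IN={a+a, e-e} | OUT={e-e}
  B7: | IN={e-e} | OUT={}
  B8: | IN={} | OUT={}

Merge at B3: IN[B3] = OUT[B2] = {a+a, d+d, f-f}
Applying B3's transfer function to that IN value gives OUT[B3] (row B3 above).

Answer: {a+a, f-f}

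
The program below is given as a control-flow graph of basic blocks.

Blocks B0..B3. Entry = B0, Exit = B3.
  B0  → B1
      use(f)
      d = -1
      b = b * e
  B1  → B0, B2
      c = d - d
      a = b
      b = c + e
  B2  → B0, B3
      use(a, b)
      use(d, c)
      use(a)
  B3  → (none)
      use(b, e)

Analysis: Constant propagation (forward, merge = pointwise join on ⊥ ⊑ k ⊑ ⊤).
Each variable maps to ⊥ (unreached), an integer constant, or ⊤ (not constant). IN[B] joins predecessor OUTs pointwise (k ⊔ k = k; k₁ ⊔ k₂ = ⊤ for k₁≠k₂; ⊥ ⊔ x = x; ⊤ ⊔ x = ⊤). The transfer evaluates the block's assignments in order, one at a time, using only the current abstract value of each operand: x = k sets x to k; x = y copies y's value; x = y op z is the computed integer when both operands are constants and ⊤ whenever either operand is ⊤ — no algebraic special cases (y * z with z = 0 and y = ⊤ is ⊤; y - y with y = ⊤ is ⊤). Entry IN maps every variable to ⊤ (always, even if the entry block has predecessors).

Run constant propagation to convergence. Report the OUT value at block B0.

Per-block solution:
  B0: | IN=(all ⊤) | OUT={d:-1; rest ⊤}
  B1: | IN={d:-1; rest ⊤} | OUT={c:0, d:-1; rest ⊤}
  B2: | IN={c:0, d:-1; rest ⊤} | OUT={c:0, d:-1; rest ⊤}
  B3: | IN={c:0, d:-1; rest ⊤} | OUT={c:0, d:-1; rest ⊤}

Merge at B0 (entry node, so the boundary value (all ⊤) is joined with the incoming edge(s)): IN[B0] = (all ⊤) ⊔ OUT[B1] ⊔ OUT[B2] = {a: ⊤, b: ⊤, c: ⊤, d: ⊤, e: ⊤, f: ⊤}
Applying B0's transfer function to that IN value gives OUT[B0] (row B0 above).

Answer: {a: ⊤, b: ⊤, c: ⊤, d: -1, e: ⊤, f: ⊤}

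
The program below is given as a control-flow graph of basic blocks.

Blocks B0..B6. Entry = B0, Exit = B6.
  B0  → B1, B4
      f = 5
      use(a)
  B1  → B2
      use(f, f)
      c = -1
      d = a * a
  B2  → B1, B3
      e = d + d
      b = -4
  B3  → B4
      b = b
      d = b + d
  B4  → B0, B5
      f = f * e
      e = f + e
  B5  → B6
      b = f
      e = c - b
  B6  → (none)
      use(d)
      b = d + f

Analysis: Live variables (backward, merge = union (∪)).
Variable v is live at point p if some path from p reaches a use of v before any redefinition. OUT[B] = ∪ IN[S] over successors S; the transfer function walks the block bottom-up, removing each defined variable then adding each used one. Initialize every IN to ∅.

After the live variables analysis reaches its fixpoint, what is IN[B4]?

Answer: {a, c, d, e, f}

Trace:
Fixpoint table:
  B0:   IN={a, c, d, e}   OUT={a, c, d, e, f}
  B1:   IN={a, f}   OUT={a, c, d, f}
  B2:   IN={a, c, d, f}   OUT={a, b, c, d, e, f}
  B3:   IN={a, b, c, d, e, f}   OUT={a, c, d, e, f}
  B4:   IN={a, c, d, e, f}   OUT={a, c, d, e, f}
  B5:   IN={c, d, f}   OUT={d, f}
  B6:   IN={d, f}   OUT={}

Merge at B4: OUT[B4] = IN[B0] ⊔ IN[B5] = {a, c, d, e, f}
Applying B4's transfer function to that OUT value gives IN[B4] (row B4 above).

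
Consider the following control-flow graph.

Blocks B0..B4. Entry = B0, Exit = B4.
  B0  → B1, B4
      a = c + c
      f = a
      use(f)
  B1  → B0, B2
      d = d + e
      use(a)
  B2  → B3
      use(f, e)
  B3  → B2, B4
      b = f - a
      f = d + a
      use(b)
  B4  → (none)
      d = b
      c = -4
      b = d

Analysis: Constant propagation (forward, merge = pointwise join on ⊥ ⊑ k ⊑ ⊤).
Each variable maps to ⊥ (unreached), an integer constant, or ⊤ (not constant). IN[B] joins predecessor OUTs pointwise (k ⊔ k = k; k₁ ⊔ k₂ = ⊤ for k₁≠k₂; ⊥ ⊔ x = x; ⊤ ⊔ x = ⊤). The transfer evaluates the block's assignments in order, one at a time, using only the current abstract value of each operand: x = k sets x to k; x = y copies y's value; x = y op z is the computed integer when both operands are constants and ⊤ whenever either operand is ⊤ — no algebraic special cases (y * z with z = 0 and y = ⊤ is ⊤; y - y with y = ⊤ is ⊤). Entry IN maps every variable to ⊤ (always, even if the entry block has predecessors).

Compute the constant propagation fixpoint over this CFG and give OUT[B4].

Converged values:
  B0: | IN=(all ⊤) | OUT=(all ⊤)
  B1: | IN=(all ⊤) | OUT=(all ⊤)
  B2: | IN=(all ⊤) | OUT=(all ⊤)
  B3: | IN=(all ⊤) | OUT=(all ⊤)
  B4: | IN=(all ⊤) | OUT={c:-4; rest ⊤}

Merge at B4: IN[B4] = OUT[B0] ⊔ OUT[B3] = {a: ⊤, b: ⊤, c: ⊤, d: ⊤, e: ⊤, f: ⊤}
Applying B4's transfer function to that IN value gives OUT[B4] (row B4 above).

Answer: {a: ⊤, b: ⊤, c: -4, d: ⊤, e: ⊤, f: ⊤}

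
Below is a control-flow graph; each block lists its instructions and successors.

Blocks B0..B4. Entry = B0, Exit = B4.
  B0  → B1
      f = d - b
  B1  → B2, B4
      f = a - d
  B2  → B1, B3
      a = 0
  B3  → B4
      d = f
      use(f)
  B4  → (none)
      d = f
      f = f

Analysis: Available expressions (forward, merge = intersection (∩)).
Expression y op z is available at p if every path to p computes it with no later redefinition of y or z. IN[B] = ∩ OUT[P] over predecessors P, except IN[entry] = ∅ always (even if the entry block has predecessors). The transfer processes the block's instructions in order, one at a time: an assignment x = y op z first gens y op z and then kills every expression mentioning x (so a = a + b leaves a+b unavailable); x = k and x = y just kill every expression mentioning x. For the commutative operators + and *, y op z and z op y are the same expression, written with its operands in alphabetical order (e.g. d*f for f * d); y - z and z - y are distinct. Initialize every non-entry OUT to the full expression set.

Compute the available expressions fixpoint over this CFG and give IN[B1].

Fixpoint table:
  B0: | IN={} | OUT={d-b}
  B1: | IN={d-b} | OUT={a-d, d-b}
  B2: | IN={a-d, d-b} | OUT={d-b}
  B3: | IN={d-b} | OUT={}
  B4: | IN={} | OUT={}

Merge at B1: IN[B1] = OUT[B0] ∩ OUT[B2] = {d-b}

Answer: {d-b}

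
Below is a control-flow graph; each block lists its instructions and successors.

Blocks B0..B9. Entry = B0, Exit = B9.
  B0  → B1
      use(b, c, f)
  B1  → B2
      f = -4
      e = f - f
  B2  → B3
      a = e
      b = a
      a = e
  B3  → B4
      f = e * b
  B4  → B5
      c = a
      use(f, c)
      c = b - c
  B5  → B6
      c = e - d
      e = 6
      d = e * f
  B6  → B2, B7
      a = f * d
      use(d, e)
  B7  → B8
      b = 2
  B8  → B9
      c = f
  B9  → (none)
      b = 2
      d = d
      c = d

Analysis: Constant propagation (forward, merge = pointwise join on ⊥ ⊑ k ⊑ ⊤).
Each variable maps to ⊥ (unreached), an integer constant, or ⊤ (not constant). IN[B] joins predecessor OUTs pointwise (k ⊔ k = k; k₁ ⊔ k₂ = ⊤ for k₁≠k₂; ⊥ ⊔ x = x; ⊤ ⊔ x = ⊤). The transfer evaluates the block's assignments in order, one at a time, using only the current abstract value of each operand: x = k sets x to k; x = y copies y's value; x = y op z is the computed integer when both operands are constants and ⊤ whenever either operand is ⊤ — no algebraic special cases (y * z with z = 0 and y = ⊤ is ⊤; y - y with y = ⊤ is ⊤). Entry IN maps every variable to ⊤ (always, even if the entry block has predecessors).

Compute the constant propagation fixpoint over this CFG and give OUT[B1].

Fixpoint table:
  B0:  IN=(all ⊤)  OUT=(all ⊤)
  B1:  IN=(all ⊤)  OUT={e:0, f:-4; rest ⊤}
  B2:  IN=(all ⊤)  OUT=(all ⊤)
  B3:  IN=(all ⊤)  OUT=(all ⊤)
  B4:  IN=(all ⊤)  OUT=(all ⊤)
  B5:  IN=(all ⊤)  OUT={e:6; rest ⊤}
  B6:  IN={e:6; rest ⊤}  OUT={e:6; rest ⊤}
  B7:  IN={e:6; rest ⊤}  OUT={b:2, e:6; rest ⊤}
  B8:  IN={b:2, e:6; rest ⊤}  OUT={b:2, e:6; rest ⊤}
  B9:  IN={b:2, e:6; rest ⊤}  OUT={b:2, e:6; rest ⊤}

Merge at B1: IN[B1] = OUT[B0] = {a: ⊤, b: ⊤, c: ⊤, d: ⊤, e: ⊤, f: ⊤}
Applying B1's transfer function to that IN value gives OUT[B1] (row B1 above).

Answer: {a: ⊤, b: ⊤, c: ⊤, d: ⊤, e: 0, f: -4}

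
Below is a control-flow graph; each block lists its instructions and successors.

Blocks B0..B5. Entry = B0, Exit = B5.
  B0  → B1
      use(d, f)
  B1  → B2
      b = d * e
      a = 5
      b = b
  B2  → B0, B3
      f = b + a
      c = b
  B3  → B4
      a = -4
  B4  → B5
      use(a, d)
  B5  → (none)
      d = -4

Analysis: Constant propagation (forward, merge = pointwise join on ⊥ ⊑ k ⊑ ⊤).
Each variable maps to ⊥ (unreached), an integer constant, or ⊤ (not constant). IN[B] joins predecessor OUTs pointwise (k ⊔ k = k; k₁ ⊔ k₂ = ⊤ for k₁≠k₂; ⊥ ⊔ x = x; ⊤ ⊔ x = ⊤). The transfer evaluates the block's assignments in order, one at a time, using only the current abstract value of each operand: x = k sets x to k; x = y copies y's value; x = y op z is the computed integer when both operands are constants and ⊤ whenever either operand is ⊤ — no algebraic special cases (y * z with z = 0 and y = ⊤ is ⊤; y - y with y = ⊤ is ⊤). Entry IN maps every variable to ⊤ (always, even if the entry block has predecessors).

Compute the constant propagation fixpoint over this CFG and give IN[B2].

Answer: {a: 5, b: ⊤, c: ⊤, d: ⊤, e: ⊤, f: ⊤}

Working:
Fixpoint table:
  B0:  IN=(all ⊤)  OUT=(all ⊤)
  B1:  IN=(all ⊤)  OUT={a:5; rest ⊤}
  B2:  IN={a:5; rest ⊤}  OUT={a:5; rest ⊤}
  B3:  IN={a:5; rest ⊤}  OUT={a:-4; rest ⊤}
  B4:  IN={a:-4; rest ⊤}  OUT={a:-4; rest ⊤}
  B5:  IN={a:-4; rest ⊤}  OUT={a:-4, d:-4; rest ⊤}

Merge at B2: IN[B2] = OUT[B1] = {a: 5, b: ⊤, c: ⊤, d: ⊤, e: ⊤, f: ⊤}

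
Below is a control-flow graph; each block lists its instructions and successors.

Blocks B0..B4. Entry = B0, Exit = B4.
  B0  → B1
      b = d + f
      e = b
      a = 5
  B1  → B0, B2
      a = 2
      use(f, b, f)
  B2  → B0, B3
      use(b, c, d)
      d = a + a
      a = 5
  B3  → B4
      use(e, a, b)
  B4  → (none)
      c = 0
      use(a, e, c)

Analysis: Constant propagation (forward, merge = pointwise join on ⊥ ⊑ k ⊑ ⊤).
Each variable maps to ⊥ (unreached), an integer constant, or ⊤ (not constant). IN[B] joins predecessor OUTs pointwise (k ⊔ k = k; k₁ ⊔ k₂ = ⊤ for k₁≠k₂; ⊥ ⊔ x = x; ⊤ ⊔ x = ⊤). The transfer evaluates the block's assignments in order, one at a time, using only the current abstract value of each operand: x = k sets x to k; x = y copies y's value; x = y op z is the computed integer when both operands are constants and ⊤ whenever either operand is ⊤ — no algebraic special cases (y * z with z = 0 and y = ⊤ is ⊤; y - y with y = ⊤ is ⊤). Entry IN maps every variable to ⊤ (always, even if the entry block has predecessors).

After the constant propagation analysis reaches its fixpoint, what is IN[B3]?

Answer: {a: 5, b: ⊤, c: ⊤, d: 4, e: ⊤, f: ⊤}

Working:
Per-block solution:
  B0: | IN=(all ⊤) | OUT={a:5; rest ⊤}
  B1: | IN={a:5; rest ⊤} | OUT={a:2; rest ⊤}
  B2: | IN={a:2; rest ⊤} | OUT={a:5, d:4; rest ⊤}
  B3: | IN={a:5, d:4; rest ⊤} | OUT={a:5, d:4; rest ⊤}
  B4: | IN={a:5, d:4; rest ⊤} | OUT={a:5, c:0, d:4; rest ⊤}

Merge at B3: IN[B3] = OUT[B2] = {a: 5, b: ⊤, c: ⊤, d: 4, e: ⊤, f: ⊤}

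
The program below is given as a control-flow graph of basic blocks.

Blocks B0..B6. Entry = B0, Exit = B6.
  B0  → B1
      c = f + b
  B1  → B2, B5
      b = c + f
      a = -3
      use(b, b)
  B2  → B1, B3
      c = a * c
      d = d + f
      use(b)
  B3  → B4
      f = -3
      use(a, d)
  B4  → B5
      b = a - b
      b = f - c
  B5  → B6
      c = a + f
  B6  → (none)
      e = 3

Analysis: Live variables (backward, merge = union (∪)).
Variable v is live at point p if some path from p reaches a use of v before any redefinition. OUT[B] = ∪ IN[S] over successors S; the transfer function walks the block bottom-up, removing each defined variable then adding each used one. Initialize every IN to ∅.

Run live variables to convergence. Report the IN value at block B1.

Converged values:
  B0:   IN={b, d, f}   OUT={c, d, f}
  B1:   IN={c, d, f}   OUT={a, b, c, d, f}
  B2:   IN={a, b, c, d, f}   OUT={a, b, c, d, f}
  B3:   IN={a, b, c, d}   OUT={a, b, c, f}
  B4:   IN={a, b, c, f}   OUT={a, f}
  B5:   IN={a, f}   OUT={}
  B6:   IN={}   OUT={}

Merge at B1: OUT[B1] = IN[B2] ⊔ IN[B5] = {a, b, c, d, f}
Applying B1's transfer function to that OUT value gives IN[B1] (row B1 above).

Answer: {c, d, f}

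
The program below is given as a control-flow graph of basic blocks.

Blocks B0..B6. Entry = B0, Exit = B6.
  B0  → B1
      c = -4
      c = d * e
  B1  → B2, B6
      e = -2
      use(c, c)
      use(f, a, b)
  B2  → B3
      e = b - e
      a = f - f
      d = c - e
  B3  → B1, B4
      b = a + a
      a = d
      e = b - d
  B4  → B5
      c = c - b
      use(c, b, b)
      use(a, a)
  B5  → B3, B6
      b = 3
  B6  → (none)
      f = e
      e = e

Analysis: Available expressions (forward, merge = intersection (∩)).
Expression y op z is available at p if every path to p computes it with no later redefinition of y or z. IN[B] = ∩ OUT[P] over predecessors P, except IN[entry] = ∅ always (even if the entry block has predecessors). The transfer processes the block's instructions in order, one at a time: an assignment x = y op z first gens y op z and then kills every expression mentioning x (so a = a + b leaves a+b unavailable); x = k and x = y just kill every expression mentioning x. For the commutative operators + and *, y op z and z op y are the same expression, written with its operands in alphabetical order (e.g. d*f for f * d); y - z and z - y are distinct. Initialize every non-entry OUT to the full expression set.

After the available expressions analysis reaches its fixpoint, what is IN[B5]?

Answer: {b-d, f-f}

Trace:
Fixpoint table:
  B0: | IN={} | OUT={d*e}
  B1: | IN={} | OUT={}
  B2: | IN={} | OUT={c-e, f-f}
  B3: | IN={f-f} | OUT={b-d, f-f}
  B4: | IN={b-d, f-f} | OUT={b-d, f-f}
  B5: | IN={b-d, f-f} | OUT={f-f}
  B6: | IN={} | OUT={}

Merge at B5: IN[B5] = OUT[B4] = {b-d, f-f}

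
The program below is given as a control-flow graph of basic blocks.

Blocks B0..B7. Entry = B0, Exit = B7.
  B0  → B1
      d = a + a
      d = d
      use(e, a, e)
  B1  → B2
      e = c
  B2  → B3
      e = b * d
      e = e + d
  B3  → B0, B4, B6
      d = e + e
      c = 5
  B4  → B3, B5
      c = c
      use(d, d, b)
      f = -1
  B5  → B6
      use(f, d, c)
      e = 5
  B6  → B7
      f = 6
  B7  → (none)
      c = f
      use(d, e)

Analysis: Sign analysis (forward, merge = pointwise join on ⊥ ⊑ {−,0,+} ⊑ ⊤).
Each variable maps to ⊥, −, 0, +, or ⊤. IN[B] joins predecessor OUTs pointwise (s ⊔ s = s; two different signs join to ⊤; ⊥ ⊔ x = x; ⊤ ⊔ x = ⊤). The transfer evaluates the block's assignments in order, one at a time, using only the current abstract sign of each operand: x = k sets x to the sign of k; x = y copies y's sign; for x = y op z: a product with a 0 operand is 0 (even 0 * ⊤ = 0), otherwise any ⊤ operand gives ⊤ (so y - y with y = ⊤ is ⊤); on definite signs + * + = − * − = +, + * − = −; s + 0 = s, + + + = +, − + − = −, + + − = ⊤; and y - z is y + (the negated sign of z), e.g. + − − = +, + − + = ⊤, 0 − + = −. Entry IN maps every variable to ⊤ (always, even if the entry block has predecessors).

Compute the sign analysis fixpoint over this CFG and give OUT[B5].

Converged values:
  B0: | IN=(all ⊤) | OUT=(all ⊤)
  B1: | IN=(all ⊤) | OUT=(all ⊤)
  B2: | IN=(all ⊤) | OUT=(all ⊤)
  B3: | IN=(all ⊤) | OUT={c:+; rest ⊤}
  B4: | IN={c:+; rest ⊤} | OUT={c:+, f:-; rest ⊤}
  B5: | IN={c:+, f:-; rest ⊤} | OUT={c:+, e:+, f:-; rest ⊤}
  B6: | IN={c:+; rest ⊤} | OUT={c:+, f:+; rest ⊤}
  B7: | IN={c:+, f:+; rest ⊤} | OUT={c:+, f:+; rest ⊤}

Merge at B5: IN[B5] = OUT[B4] = {a: ⊤, b: ⊤, c: +, d: ⊤, e: ⊤, f: -}
Applying B5's transfer function to that IN value gives OUT[B5] (row B5 above).

Answer: {a: ⊤, b: ⊤, c: +, d: ⊤, e: +, f: -}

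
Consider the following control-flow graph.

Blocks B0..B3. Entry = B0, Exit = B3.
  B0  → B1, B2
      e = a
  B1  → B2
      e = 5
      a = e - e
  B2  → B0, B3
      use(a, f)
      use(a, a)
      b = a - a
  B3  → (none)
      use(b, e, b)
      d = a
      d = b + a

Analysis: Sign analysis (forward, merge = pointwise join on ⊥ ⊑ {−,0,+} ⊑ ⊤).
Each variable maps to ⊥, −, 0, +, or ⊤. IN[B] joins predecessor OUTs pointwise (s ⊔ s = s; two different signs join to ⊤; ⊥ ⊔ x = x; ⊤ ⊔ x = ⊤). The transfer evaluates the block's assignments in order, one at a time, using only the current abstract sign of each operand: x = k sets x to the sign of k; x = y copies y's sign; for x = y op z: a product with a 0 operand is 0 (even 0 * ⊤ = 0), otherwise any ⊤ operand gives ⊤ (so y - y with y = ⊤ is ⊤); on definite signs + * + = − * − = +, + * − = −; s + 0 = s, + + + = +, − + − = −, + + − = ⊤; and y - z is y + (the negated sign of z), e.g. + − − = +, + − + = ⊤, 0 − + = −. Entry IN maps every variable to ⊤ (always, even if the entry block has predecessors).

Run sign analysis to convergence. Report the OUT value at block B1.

Fixpoint table:
  B0: | IN=(all ⊤) | OUT=(all ⊤)
  B1: | IN=(all ⊤) | OUT={e:+; rest ⊤}
  B2: | IN=(all ⊤) | OUT=(all ⊤)
  B3: | IN=(all ⊤) | OUT=(all ⊤)

Merge at B1: IN[B1] = OUT[B0] = {a: ⊤, b: ⊤, c: ⊤, d: ⊤, e: ⊤, f: ⊤}
Applying B1's transfer function to that IN value gives OUT[B1] (row B1 above).

Answer: {a: ⊤, b: ⊤, c: ⊤, d: ⊤, e: +, f: ⊤}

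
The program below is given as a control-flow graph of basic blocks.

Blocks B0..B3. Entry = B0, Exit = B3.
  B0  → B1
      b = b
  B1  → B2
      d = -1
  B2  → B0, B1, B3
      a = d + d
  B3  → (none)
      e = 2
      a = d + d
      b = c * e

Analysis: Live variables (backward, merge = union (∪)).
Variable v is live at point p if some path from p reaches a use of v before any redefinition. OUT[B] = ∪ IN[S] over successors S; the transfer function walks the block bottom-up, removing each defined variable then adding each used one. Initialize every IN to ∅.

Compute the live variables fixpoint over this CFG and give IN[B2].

Converged values:
  B0:   IN={b, c}   OUT={b, c}
  B1:   IN={b, c}   OUT={b, c, d}
  B2:   IN={b, c, d}   OUT={b, c, d}
  B3:   IN={c, d}   OUT={}

Merge at B2: OUT[B2] = IN[B0] ⊔ IN[B1] ⊔ IN[B3] = {b, c, d}
Applying B2's transfer function to that OUT value gives IN[B2] (row B2 above).

Answer: {b, c, d}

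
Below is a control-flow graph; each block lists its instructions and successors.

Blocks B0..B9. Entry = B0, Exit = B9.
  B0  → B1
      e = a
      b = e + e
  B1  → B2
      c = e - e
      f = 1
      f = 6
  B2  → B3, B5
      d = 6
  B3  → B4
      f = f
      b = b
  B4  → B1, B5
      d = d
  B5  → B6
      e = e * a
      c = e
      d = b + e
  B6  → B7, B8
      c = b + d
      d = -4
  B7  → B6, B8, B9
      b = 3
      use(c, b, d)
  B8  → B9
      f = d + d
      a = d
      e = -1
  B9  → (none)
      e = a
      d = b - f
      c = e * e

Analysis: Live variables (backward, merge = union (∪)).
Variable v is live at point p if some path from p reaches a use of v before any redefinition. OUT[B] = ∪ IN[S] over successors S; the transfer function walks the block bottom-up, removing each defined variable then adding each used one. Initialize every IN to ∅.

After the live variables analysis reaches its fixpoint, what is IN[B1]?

Answer: {a, b, e}

Working:
Converged values:
  B0: | IN={a} | OUT={a, b, e}
  B1: | IN={a, b, e} | OUT={a, b, e, f}
  B2: | IN={a, b, e, f} | OUT={a, b, d, e, f}
  B3: | IN={a, b, d, e, f} | OUT={a, b, d, e, f}
  B4: | IN={a, b, d, e, f} | OUT={a, b, e, f}
  B5: | IN={a, b, e, f} | OUT={a, b, d, f}
  B6: | IN={a, b, d, f} | OUT={a, b, c, d, f}
  B7: | IN={a, c, d, f} | OUT={a, b, d, f}
  B8: | IN={b, d} | OUT={a, b, f}
  B9: | IN={a, b, f} | OUT={}

Merge at B1: OUT[B1] = IN[B2] = {a, b, e, f}
Applying B1's transfer function to that OUT value gives IN[B1] (row B1 above).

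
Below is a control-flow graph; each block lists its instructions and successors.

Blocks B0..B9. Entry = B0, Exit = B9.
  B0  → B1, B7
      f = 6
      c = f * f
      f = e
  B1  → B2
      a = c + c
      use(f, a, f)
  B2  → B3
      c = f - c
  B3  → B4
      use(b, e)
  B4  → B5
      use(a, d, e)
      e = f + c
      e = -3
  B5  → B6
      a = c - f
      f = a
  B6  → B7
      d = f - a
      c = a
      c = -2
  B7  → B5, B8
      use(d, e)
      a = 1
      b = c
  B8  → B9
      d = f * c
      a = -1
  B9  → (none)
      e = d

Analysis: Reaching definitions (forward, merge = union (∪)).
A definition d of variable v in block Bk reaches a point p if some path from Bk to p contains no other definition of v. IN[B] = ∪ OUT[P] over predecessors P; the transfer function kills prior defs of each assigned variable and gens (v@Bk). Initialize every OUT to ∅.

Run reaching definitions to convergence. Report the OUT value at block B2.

Per-block solution:
  B0:   IN={}   OUT={c@B0, f@B0}
  B1:   IN={c@B0, f@B0}   OUT={a@B1, c@B0, f@B0}
  B2:   IN={a@B1, c@B0, f@B0}   OUT={a@B1, c@B2, f@B0}
  B3:   IN={a@B1, c@B2, f@B0}   OUT={a@B1, c@B2, f@B0}
  B4:   IN={a@B1, c@B2, f@B0}   OUT={a@B1, c@B2, e@B4, f@B0}
  B5:   IN={a@B1, a@B7, b@B7, c@B0, c@B2, c@B6, d@B6, e@B4, f@B0, f@B5}   OUT={a@B5, b@B7, c@B0, c@B2, c@B6, d@B6, e@B4, f@B5}
  B6:   IN={a@B5, b@B7, c@B0, c@B2, c@B6, d@B6, e@B4, f@B5}   OUT={a@B5, b@B7, c@B6, d@B6, e@B4, f@B5}
  B7:   IN={a@B5, b@B7, c@B0, c@B6, d@B6, e@B4, f@B0, f@B5}   OUT={a@B7, b@B7, c@B0, c@B6, d@B6, e@B4, f@B0, f@B5}
  B8:   IN={a@B7, b@B7, c@B0, c@B6, d@B6, e@B4, f@B0, f@B5}   OUT={a@B8, b@B7, c@B0, c@B6, d@B8, e@B4, f@B0, f@B5}
  B9:   IN={a@B8, b@B7, c@B0, c@B6, d@B8, e@B4, f@B0, f@B5}   OUT={a@B8, b@B7, c@B0, c@B6, d@B8, e@B9, f@B0, f@B5}

Merge at B2: IN[B2] = OUT[B1] = {a@B1, c@B0, f@B0}
Applying B2's transfer function to that IN value gives OUT[B2] (row B2 above).

Answer: {a@B1, c@B2, f@B0}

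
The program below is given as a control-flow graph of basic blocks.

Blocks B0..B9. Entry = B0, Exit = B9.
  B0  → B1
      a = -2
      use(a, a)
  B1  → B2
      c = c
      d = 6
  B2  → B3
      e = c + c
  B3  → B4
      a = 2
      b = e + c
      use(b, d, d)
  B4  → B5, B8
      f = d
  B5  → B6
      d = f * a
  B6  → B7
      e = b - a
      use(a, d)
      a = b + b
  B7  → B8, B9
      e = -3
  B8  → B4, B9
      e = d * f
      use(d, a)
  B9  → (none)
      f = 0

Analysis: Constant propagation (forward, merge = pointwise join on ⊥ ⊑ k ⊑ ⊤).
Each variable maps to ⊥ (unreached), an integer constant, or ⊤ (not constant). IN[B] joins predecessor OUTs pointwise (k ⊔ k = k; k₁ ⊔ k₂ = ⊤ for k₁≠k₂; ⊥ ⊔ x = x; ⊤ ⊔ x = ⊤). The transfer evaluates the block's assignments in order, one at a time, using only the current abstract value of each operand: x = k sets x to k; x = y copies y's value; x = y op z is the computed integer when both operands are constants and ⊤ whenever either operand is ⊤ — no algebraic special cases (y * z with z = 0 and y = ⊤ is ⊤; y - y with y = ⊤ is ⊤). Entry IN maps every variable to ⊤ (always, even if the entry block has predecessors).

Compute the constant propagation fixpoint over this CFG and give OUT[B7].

Per-block solution:
  B0: | IN=(all ⊤) | OUT={a:-2; rest ⊤}
  B1: | IN={a:-2; rest ⊤} | OUT={a:-2, d:6; rest ⊤}
  B2: | IN={a:-2, d:6; rest ⊤} | OUT={a:-2, d:6; rest ⊤}
  B3: | IN={a:-2, d:6; rest ⊤} | OUT={a:2, d:6; rest ⊤}
  B4: | IN=(all ⊤) | OUT=(all ⊤)
  B5: | IN=(all ⊤) | OUT=(all ⊤)
  B6: | IN=(all ⊤) | OUT=(all ⊤)
  B7: | IN=(all ⊤) | OUT={e:-3; rest ⊤}
  B8: | IN=(all ⊤) | OUT=(all ⊤)
  B9: | IN=(all ⊤) | OUT={f:0; rest ⊤}

Merge at B7: IN[B7] = OUT[B6] = {a: ⊤, b: ⊤, c: ⊤, d: ⊤, e: ⊤, f: ⊤}
Applying B7's transfer function to that IN value gives OUT[B7] (row B7 above).

Answer: {a: ⊤, b: ⊤, c: ⊤, d: ⊤, e: -3, f: ⊤}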